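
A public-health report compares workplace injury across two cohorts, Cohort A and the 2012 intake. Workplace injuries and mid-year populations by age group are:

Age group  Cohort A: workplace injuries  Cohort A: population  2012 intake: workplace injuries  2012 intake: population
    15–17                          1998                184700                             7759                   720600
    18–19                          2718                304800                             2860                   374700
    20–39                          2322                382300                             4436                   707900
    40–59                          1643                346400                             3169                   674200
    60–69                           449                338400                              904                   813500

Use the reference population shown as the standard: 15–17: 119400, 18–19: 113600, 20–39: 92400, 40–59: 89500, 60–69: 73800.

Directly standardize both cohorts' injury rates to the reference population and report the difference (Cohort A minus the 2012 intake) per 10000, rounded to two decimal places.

Age-specific rates per 10000 for Cohort A: 108.18, 89.17, 60.74, 47.43, 13.27.
For the 2012 intake: 107.67, 76.33, 62.66, 47.00, 11.11.
Standard total = 488700; weights = 0.2443, 0.2325, 0.1891, 0.1831, 0.1510.
Cohort A: 0.2443×108.18 + 0.2325×89.17 + 0.1891×60.74 + 0.1831×47.43 + 0.1510×13.27 = 69.3322 per 10000.
The 2012 intake: 0.2443×107.67 + 0.2325×76.33 + 0.1891×62.66 + 0.1831×47.00 + 0.1510×11.11 = 66.1843 per 10000.
Difference = 69.3322 − 66.1843 = 3.1479.

3.15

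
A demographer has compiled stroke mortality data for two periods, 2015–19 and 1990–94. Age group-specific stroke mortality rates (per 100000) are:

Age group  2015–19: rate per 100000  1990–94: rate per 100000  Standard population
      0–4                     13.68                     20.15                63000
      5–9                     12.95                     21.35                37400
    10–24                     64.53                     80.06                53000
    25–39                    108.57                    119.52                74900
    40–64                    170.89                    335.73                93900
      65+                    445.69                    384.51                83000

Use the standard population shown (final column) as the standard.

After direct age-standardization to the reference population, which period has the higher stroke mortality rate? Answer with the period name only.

Standard total = 405200; weights = 0.1555, 0.0923, 0.1308, 0.1848, 0.2317, 0.2048.
2015–19: 0.1555×13.68 + 0.0923×12.95 + 0.1308×64.53 + 0.1848×108.57 + 0.2317×170.89 + 0.2048×445.69 = 162.7270 per 100000.
1990–94: 0.1555×20.15 + 0.0923×21.35 + 0.1308×80.06 + 0.1848×119.52 + 0.2317×335.73 + 0.2048×384.51 = 194.2314 per 100000.

1990–94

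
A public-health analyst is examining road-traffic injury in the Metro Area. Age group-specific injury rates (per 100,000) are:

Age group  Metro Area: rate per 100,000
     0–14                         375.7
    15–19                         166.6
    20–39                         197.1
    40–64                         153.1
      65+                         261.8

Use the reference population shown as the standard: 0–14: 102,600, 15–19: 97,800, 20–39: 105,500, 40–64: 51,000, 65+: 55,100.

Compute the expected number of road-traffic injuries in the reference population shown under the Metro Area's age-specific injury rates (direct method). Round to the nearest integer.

979

Expected road-traffic injuries = Σ (standard pop × age-specific rate ÷ 100,000)
= 102,600×375.7/100,000 + 97,800×166.6/100,000 + 105,500×197.1/100,000 + 51,000×153.1/100,000 + 55,100×261.8/100,000
= 385.47 + 162.93 + 207.94 + 78.08 + 144.25 = 978.68.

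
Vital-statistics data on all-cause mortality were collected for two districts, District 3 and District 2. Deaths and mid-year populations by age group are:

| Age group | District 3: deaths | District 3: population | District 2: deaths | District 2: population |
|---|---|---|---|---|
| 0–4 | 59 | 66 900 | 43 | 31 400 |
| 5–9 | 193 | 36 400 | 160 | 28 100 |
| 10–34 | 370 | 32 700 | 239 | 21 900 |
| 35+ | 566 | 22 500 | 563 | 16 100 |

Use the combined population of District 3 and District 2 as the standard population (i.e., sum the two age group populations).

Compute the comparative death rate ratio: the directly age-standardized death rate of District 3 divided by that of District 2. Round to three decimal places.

Age-specific rates per 100 000 for District 3: 88.19, 530.22, 1131.50, 2515.56.
For District 2: 136.94, 569.40, 1091.32, 3496.89.
Combined standard total = 256 000; weights = 0.3840, 0.2520, 0.2133, 0.1508.
District 3: 0.3840×88.19 + 0.2520×530.22 + 0.2133×1131.50 + 0.1508×2515.56 = 788.0806 per 100 000.
District 2: 0.3840×136.94 + 0.2520×569.40 + 0.2133×1091.32 + 0.1508×3496.89 = 956.0698 per 100 000.
Ratio = 788.0806 ÷ 956.0698 = 0.82429.

0.824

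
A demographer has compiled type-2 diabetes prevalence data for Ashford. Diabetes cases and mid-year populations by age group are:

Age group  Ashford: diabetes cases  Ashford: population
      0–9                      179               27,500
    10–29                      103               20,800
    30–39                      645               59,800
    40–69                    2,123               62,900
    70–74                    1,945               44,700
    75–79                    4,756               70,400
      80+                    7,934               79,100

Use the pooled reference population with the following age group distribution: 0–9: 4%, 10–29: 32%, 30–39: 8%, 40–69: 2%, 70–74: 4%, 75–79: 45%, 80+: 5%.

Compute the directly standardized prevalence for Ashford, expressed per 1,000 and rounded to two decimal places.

Age-specific rates per 1,000 for Ashford: 6.509, 4.952, 10.786, 33.752, 43.512, 67.557, 100.303.
Standard weights: 0.04, 0.32, 0.08, 0.02, 0.04, 0.45, 0.05.
Standardized rate: 0.0400×6.509 + 0.3200×4.952 + 0.0800×10.786 + 0.0200×33.752 + 0.0400×43.512 + 0.4500×67.557 + 0.0500×100.303 = 40.5391 per 1,000.

40.54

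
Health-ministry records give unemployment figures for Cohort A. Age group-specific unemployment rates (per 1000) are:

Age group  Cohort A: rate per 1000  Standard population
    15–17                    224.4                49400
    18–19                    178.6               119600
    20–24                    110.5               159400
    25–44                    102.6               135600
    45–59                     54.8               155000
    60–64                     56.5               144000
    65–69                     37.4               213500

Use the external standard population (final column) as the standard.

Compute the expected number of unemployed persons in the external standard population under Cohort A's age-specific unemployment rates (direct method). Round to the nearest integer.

Expected unemployed persons = Σ (standard pop × age-specific rate ÷ 1000)
= 49400×224.4/1000 + 119600×178.6/1000 + 159400×110.5/1000 + 135600×102.6/1000 + 155000×54.8/1000 + 144000×56.5/1000 + 213500×37.4/1000
= 11085.36 + 21360.56 + 17613.70 + 13912.56 + 8494.00 + 8136.00 + 7984.90 = 88587.08.

88587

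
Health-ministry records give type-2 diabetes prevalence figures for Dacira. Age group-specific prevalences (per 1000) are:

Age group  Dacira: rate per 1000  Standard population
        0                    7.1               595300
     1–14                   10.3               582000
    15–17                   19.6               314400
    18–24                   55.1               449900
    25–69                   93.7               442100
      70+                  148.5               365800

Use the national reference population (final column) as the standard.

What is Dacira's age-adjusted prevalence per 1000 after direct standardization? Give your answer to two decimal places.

49.80

Standard total = 2749500; weights = 0.2165, 0.2117, 0.1143, 0.1636, 0.1608, 0.1330.
Standardized rate: 0.2165×7.1 + 0.2117×10.3 + 0.1143×19.6 + 0.1636×55.1 + 0.1608×93.7 + 0.1330×148.5 = 49.7978 per 1000.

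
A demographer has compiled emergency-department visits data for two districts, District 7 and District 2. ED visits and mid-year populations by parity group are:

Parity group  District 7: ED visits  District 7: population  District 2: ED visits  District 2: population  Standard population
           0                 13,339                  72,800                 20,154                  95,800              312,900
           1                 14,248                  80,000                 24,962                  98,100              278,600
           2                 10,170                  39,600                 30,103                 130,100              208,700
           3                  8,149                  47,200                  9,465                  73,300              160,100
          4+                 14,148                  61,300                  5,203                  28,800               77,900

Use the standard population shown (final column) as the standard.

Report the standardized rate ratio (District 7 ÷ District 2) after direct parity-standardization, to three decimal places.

0.938

Parity-specific rates per 1,000 for District 7: 183.228, 178.100, 256.818, 172.648, 230.799.
For District 2: 210.376, 254.455, 231.384, 129.127, 180.660.
Standard total = 1,038,200; weights = 0.3014, 0.2683, 0.2010, 0.1542, 0.0750.
District 7: 0.3014×183.228 + 0.2683×178.100 + 0.2010×256.818 + 0.1542×172.648 + 0.0750×230.799 = 198.5831 per 1,000.
District 2: 0.3014×210.376 + 0.2683×254.455 + 0.2010×231.384 + 0.1542×129.127 + 0.0750×180.660 = 211.6683 per 1,000.
Ratio = 198.5831 ÷ 211.6683 = 0.93818.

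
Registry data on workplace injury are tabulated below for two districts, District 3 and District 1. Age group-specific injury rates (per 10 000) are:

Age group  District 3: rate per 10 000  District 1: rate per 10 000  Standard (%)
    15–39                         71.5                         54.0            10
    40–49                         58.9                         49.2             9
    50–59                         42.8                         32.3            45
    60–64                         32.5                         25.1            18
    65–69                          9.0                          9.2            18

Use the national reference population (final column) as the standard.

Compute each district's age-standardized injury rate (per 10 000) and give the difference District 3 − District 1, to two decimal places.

8.64

Standard weights: 0.10, 0.09, 0.45, 0.18, 0.18.
District 3: 0.1000×71.5 + 0.0900×58.9 + 0.4500×42.8 + 0.1800×32.5 + 0.1800×9.0 = 39.1810 per 10 000.
District 1: 0.1000×54.0 + 0.0900×49.2 + 0.4500×32.3 + 0.1800×25.1 + 0.1800×9.2 = 30.5370 per 10 000.
Difference = 39.1810 − 30.5370 = 8.6440.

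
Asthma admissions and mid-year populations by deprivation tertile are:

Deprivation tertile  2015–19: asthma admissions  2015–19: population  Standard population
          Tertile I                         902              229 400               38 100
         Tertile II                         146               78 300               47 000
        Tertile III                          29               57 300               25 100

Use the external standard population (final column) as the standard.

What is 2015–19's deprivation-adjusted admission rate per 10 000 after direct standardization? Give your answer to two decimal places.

Deprivation-specific rates per 10 000 for 2015–19: 39.32, 18.65, 5.06.
Standard total = 110 200; weights = 0.3457, 0.4265, 0.2278.
Standardized rate: 0.3457×39.32 + 0.4265×18.65 + 0.2278×5.06 = 22.6996 per 10 000.

22.70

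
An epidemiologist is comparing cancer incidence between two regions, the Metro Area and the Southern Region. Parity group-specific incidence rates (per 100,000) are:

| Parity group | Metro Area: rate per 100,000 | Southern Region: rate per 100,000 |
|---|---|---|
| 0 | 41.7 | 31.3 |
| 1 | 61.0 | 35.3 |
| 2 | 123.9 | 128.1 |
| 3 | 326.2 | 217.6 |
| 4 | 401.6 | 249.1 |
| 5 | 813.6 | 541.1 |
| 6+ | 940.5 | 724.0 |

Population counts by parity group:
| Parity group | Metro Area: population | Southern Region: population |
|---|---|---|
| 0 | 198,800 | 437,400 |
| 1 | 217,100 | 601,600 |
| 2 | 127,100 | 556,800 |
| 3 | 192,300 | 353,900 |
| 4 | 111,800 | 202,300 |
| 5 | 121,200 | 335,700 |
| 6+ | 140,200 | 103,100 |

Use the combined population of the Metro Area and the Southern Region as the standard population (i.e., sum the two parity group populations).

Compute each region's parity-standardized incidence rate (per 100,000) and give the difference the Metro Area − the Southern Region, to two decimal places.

83.58

Combined standard total = 3,699,300; weights = 0.1720, 0.2213, 0.1849, 0.1476, 0.0849, 0.1235, 0.0658.
The Metro Area: 0.1720×41.7 + 0.2213×61.0 + 0.1849×123.9 + 0.1476×326.2 + 0.0849×401.6 + 0.1235×813.6 + 0.0658×940.5 = 288.1832 per 100,000.
The Southern Region: 0.1720×31.3 + 0.2213×35.3 + 0.1849×128.1 + 0.1476×217.6 + 0.0849×249.1 + 0.1235×541.1 + 0.0658×724.0 = 204.6046 per 100,000.
Difference = 288.1832 − 204.6046 = 83.5785.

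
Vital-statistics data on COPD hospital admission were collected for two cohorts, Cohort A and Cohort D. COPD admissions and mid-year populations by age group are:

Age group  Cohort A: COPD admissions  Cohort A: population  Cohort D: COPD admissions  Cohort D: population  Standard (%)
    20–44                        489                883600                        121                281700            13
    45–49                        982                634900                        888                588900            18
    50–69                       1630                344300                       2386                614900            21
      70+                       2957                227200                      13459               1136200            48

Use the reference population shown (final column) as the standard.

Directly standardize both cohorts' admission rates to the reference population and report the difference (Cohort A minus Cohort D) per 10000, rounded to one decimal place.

Age-specific rates per 10000 for Cohort A: 5.53, 15.47, 47.34, 130.15.
For Cohort D: 4.30, 15.08, 38.80, 118.46.
Standard weights: 0.13, 0.18, 0.21, 0.48.
Cohort A: 0.1300×5.53 + 0.1800×15.47 + 0.2100×47.34 + 0.4800×130.15 = 75.9172 per 10000.
Cohort D: 0.1300×4.30 + 0.1800×15.08 + 0.2100×38.80 + 0.4800×118.46 = 68.2803 per 10000.
Difference = 75.9172 − 68.2803 = 7.6370.

7.6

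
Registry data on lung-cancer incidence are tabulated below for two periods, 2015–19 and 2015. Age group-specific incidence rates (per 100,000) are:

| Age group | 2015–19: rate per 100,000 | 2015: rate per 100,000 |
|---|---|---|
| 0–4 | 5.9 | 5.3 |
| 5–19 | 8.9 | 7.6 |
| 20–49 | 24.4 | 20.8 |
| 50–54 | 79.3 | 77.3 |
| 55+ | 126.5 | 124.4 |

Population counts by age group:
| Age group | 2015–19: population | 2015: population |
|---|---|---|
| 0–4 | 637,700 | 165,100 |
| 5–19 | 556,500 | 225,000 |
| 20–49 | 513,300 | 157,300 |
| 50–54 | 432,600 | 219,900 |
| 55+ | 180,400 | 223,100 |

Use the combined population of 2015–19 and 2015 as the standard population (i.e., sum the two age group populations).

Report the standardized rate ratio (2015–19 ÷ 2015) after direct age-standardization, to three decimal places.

Combined standard total = 3,310,900; weights = 0.2425, 0.2360, 0.2025, 0.1971, 0.1219.
2015–19: 0.2425×5.9 + 0.2360×8.9 + 0.2025×24.4 + 0.1971×79.3 + 0.1219×126.5 = 39.5181 per 100,000.
2015: 0.2425×5.3 + 0.2360×7.6 + 0.2025×20.8 + 0.1971×77.3 + 0.1219×124.4 = 37.6865 per 100,000.
Ratio = 39.5181 ÷ 37.6865 = 1.04860.

1.049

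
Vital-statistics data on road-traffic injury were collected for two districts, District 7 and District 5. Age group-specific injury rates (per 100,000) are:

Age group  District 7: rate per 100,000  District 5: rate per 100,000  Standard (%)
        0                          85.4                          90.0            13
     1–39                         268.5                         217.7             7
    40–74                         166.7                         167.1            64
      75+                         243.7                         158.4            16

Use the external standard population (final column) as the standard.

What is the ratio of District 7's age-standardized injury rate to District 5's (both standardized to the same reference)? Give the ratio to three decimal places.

Standard weights: 0.13, 0.07, 0.64, 0.16.
District 7: 0.1300×85.4 + 0.0700×268.5 + 0.6400×166.7 + 0.1600×243.7 = 175.5770 per 100,000.
District 5: 0.1300×90.0 + 0.0700×217.7 + 0.6400×167.1 + 0.1600×158.4 = 159.2270 per 100,000.
Ratio = 175.5770 ÷ 159.2270 = 1.10268.

1.103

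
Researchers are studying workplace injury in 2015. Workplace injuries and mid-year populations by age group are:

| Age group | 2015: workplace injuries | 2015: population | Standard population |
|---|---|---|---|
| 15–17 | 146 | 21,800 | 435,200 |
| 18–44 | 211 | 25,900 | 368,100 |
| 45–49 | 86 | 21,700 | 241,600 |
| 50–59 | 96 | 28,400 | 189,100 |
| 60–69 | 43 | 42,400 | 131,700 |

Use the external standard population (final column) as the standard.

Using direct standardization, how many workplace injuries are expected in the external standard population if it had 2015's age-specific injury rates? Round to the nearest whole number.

7644

Age-specific rates per 10,000 for 2015: 66.97, 81.47, 39.63, 33.80, 10.14.
Expected workplace injuries = Σ (standard pop × age-specific rate ÷ 10,000)
= 435,200×66.97/10,000 + 368,100×81.47/10,000 + 241,600×39.63/10,000 + 189,100×33.80/10,000 + 131,700×10.14/10,000
= 2914.64 + 2998.81 + 957.49 + 639.21 + 133.56 = 7643.72.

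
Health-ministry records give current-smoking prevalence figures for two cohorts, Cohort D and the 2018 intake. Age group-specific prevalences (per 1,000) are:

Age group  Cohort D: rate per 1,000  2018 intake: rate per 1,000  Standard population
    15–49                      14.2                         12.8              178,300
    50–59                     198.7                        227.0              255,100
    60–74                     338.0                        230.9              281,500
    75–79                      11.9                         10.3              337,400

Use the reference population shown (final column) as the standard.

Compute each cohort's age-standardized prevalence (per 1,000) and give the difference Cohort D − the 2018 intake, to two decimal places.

Standard total = 1,052,300; weights = 0.1694, 0.2424, 0.2675, 0.3206.
Cohort D: 0.1694×14.2 + 0.2424×198.7 + 0.2675×338.0 + 0.3206×11.9 = 144.8088 per 1,000.
The 2018 intake: 0.1694×12.8 + 0.2424×227.0 + 0.2675×230.9 + 0.3206×10.3 = 122.2688 per 1,000.
Difference = 144.8088 − 122.2688 = 22.5399.

22.54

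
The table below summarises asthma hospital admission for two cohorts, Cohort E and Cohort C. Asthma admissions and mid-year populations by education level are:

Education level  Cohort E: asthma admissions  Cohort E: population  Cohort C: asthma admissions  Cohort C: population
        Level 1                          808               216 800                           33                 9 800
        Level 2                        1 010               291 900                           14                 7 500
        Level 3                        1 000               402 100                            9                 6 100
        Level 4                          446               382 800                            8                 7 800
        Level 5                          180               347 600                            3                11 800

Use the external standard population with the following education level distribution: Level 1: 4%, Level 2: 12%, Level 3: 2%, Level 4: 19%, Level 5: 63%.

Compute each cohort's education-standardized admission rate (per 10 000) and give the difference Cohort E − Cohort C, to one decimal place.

4.2

Education-specific rates per 10 000 for Cohort E: 37.27, 34.60, 24.87, 11.65, 5.18.
For Cohort C: 33.67, 18.67, 14.75, 10.26, 2.54.
Standard weights: 0.04, 0.12, 0.02, 0.19, 0.63.
Cohort E: 0.0400×37.27 + 0.1200×34.60 + 0.0200×24.87 + 0.1900×11.65 + 0.6300×5.18 = 11.6163 per 10 000.
Cohort C: 0.0400×33.67 + 0.1200×18.67 + 0.0200×14.75 + 0.1900×10.26 + 0.6300×2.54 = 7.4324 per 10 000.
Difference = 11.6163 − 7.4324 = 4.1839.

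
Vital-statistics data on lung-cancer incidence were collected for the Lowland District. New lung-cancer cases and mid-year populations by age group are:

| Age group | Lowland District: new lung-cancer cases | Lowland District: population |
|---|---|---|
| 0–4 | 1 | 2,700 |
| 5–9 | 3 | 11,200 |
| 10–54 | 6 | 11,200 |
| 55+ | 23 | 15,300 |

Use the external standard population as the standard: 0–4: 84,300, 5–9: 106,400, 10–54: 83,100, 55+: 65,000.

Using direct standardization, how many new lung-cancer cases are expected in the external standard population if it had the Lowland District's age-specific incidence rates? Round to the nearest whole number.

Age-specific rates per 100,000 for the Lowland District: 37.04, 26.79, 53.57, 150.33.
Expected new lung-cancer cases = Σ (standard pop × age-specific rate ÷ 100,000)
= 84,300×37.04/100,000 + 106,400×26.79/100,000 + 83,100×53.57/100,000 + 65,000×150.33/100,000
= 31.22 + 28.50 + 44.52 + 97.71 = 201.95.

202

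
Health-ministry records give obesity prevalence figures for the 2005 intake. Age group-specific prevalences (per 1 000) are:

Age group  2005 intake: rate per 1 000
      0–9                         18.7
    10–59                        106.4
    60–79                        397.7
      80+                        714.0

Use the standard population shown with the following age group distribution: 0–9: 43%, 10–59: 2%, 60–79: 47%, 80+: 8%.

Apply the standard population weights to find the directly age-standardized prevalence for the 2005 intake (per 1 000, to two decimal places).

254.21

Standard weights: 0.43, 0.02, 0.47, 0.08.
Standardized rate: 0.4300×18.7 + 0.0200×106.4 + 0.4700×397.7 + 0.0800×714.0 = 254.2080 per 1 000.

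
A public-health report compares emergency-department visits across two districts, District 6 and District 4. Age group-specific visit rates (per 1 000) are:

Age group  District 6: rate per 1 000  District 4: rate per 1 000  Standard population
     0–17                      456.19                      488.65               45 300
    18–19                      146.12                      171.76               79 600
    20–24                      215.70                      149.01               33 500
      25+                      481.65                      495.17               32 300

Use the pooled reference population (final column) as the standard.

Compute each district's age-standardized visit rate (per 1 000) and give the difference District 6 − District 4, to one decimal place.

-9.0

Standard total = 190 700; weights = 0.2375, 0.4174, 0.1757, 0.1694.
District 6: 0.2375×456.19 + 0.4174×146.12 + 0.1757×215.70 + 0.1694×481.65 = 288.8296 per 1 000.
District 4: 0.2375×488.65 + 0.4174×171.76 + 0.1757×149.01 + 0.1694×495.17 = 297.8173 per 1 000.
Difference = 288.8296 − 297.8173 = -8.9877.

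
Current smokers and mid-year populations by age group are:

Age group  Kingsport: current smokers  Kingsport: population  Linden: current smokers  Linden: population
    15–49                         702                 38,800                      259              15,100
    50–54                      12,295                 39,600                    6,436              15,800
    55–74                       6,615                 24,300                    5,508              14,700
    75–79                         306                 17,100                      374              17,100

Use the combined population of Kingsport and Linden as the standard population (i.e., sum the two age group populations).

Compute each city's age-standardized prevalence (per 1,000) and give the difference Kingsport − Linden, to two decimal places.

Age-specific rates per 1,000 for Kingsport: 18.093, 310.480, 272.222, 17.895.
For Linden: 17.152, 407.342, 374.694, 21.871.
Combined standard total = 182,500; weights = 0.2953, 0.3036, 0.2137, 0.1874.
Kingsport: 0.2953×18.093 + 0.3036×310.480 + 0.2137×272.222 + 0.1874×17.895 = 161.1203 per 1,000.
Linden: 0.2953×17.152 + 0.3036×407.342 + 0.2137×374.694 + 0.1874×21.871 = 212.8893 per 1,000.
Difference = 161.1203 − 212.8893 = -51.7691.

-51.77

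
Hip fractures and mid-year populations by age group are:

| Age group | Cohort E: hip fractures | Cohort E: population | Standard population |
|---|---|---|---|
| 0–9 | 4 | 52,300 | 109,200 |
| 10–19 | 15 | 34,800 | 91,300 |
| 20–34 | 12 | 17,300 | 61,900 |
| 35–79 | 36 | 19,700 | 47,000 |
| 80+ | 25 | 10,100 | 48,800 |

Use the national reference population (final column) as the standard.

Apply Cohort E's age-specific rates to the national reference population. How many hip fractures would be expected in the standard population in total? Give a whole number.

297

Age-specific rates per 100,000 for Cohort E: 7.65, 43.10, 69.36, 182.74, 247.52.
Expected hip fractures = Σ (standard pop × age-specific rate ÷ 100,000)
= 109,200×7.65/100,000 + 91,300×43.10/100,000 + 61,900×69.36/100,000 + 47,000×182.74/100,000 + 48,800×247.52/100,000
= 8.35 + 39.35 + 42.94 + 85.89 + 120.79 = 297.32.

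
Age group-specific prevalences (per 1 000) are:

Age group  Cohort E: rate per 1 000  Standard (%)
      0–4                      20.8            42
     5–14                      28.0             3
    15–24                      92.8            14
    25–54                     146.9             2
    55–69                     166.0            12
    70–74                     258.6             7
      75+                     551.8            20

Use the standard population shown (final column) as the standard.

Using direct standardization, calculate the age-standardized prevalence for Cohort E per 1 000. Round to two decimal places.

Standard weights: 0.42, 0.03, 0.14, 0.02, 0.12, 0.07, 0.20.
Standardized rate: 0.4200×20.8 + 0.0300×28.0 + 0.1400×92.8 + 0.0200×146.9 + 0.1200×166.0 + 0.0700×258.6 + 0.2000×551.8 = 173.8880 per 1 000.

173.89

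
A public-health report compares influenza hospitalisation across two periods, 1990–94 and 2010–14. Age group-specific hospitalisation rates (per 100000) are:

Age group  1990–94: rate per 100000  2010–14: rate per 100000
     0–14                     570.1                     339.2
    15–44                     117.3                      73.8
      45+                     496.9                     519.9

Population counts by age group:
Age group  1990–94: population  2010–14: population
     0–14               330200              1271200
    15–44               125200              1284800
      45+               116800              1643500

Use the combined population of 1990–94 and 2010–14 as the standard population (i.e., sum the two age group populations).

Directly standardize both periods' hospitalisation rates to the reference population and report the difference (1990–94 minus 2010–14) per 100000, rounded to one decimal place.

Combined standard total = 4771700; weights = 0.3356, 0.2955, 0.3689.
1990–94: 0.3356×570.1 + 0.2955×117.3 + 0.3689×496.9 = 409.2974 per 100000.
2010–14: 0.3356×339.2 + 0.2955×73.8 + 0.3689×519.9 = 327.4374 per 100000.
Difference = 409.2974 − 327.4374 = 81.8600.

81.9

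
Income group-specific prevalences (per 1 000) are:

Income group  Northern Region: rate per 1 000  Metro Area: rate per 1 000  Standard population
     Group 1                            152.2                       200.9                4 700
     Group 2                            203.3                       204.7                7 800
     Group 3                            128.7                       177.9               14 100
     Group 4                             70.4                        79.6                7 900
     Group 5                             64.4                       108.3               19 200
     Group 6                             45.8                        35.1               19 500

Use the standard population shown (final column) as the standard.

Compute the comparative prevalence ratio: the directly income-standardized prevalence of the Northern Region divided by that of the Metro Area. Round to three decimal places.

Standard total = 73 200; weights = 0.0642, 0.1066, 0.1926, 0.1079, 0.2623, 0.2664.
The Northern Region: 0.0642×152.2 + 0.1066×203.3 + 0.1926×128.7 + 0.1079×70.4 + 0.2623×64.4 + 0.2664×45.8 = 92.9165 per 1 000.
The Metro Area: 0.0642×200.9 + 0.1066×204.7 + 0.1926×177.9 + 0.1079×79.6 + 0.2623×108.3 + 0.2664×35.1 = 115.3269 per 1 000.
Ratio = 92.9165 ÷ 115.3269 = 0.80568.

0.806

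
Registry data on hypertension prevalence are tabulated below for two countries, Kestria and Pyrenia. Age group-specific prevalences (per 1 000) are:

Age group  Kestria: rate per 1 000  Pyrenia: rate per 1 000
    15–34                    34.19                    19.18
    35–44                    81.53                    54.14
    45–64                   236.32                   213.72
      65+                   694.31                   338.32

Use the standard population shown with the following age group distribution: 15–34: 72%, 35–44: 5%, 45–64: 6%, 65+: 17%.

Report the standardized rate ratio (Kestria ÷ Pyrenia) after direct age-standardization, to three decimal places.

1.853

Standard weights: 0.72, 0.05, 0.06, 0.17.
Kestria: 0.7200×34.19 + 0.0500×81.53 + 0.0600×236.32 + 0.1700×694.31 = 160.9052 per 1 000.
Pyrenia: 0.7200×19.18 + 0.0500×54.14 + 0.0600×213.72 + 0.1700×338.32 = 86.8542 per 1 000.
Ratio = 160.9052 ÷ 86.8542 = 1.85259.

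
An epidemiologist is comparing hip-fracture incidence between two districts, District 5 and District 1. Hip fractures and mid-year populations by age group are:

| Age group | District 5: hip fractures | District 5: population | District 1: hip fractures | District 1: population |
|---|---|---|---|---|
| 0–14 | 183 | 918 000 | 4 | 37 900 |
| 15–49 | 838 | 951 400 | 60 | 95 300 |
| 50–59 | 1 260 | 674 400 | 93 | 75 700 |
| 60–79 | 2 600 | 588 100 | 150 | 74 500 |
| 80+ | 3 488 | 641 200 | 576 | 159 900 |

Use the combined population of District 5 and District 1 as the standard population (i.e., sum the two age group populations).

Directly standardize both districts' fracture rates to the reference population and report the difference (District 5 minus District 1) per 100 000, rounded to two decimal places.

Age-specific rates per 100 000 for District 5: 19.93, 88.08, 186.83, 442.10, 543.98.
For District 1: 10.55, 62.96, 122.85, 201.34, 360.23.
Combined standard total = 4 216 400; weights = 0.2267, 0.2482, 0.1779, 0.1571, 0.1900.
District 5: 0.2267×19.93 + 0.2482×88.08 + 0.1779×186.83 + 0.1571×442.10 + 0.1900×543.98 = 232.4523 per 100 000.
District 1: 0.2267×10.55 + 0.2482×62.96 + 0.1779×122.85 + 0.1571×201.34 + 0.1900×360.23 = 139.9597 per 100 000.
Difference = 232.4523 − 139.9597 = 92.4926.

92.49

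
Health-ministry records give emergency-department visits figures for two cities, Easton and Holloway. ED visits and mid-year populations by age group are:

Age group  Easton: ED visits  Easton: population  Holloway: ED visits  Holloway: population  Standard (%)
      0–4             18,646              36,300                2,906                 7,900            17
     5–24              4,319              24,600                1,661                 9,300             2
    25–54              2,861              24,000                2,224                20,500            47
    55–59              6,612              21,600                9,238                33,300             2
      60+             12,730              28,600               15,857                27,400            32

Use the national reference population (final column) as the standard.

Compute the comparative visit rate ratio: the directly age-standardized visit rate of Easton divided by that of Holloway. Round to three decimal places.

0.960

Age-specific rates per 1,000 for Easton: 513.664, 175.569, 119.208, 306.111, 445.105.
For Holloway: 367.848, 178.602, 108.488, 277.417, 578.723.
Standard weights: 0.17, 0.02, 0.47, 0.02, 0.32.
Easton: 0.1700×513.664 + 0.0200×175.569 + 0.4700×119.208 + 0.0200×306.111 + 0.3200×445.105 = 295.4180 per 1,000.
Holloway: 0.1700×367.848 + 0.0200×178.602 + 0.4700×108.488 + 0.0200×277.417 + 0.3200×578.723 = 307.8351 per 1,000.
Ratio = 295.4180 ÷ 307.8351 = 0.95966.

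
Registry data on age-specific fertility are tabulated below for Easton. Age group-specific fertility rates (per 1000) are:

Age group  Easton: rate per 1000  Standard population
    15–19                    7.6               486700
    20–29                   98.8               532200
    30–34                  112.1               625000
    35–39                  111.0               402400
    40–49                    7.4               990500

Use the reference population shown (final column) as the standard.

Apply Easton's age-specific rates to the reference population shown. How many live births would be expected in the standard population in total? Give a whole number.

Expected live births = Σ (standard pop × age-specific rate ÷ 1000)
= 486700×7.6/1000 + 532200×98.8/1000 + 625000×112.1/1000 + 402400×111.0/1000 + 990500×7.4/1000
= 3698.92 + 52581.36 + 70062.50 + 44666.40 + 7329.70 = 178338.88.

178339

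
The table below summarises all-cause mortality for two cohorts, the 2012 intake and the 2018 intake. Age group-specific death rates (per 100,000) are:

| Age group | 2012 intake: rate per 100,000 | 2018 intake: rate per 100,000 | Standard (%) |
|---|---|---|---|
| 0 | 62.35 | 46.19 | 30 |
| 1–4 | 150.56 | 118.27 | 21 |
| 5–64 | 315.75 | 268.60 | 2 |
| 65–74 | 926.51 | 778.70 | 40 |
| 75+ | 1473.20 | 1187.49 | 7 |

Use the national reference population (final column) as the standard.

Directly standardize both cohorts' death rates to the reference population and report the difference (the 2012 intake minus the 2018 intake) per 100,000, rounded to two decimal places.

Standard weights: 0.30, 0.21, 0.02, 0.40, 0.07.
The 2012 intake: 0.3000×62.35 + 0.2100×150.56 + 0.0200×315.75 + 0.4000×926.51 + 0.0700×1473.20 = 530.3656 per 100,000.
The 2018 intake: 0.3000×46.19 + 0.2100×118.27 + 0.0200×268.60 + 0.4000×778.70 + 0.0700×1187.49 = 438.6700 per 100,000.
Difference = 530.3656 − 438.6700 = 91.6956.

91.70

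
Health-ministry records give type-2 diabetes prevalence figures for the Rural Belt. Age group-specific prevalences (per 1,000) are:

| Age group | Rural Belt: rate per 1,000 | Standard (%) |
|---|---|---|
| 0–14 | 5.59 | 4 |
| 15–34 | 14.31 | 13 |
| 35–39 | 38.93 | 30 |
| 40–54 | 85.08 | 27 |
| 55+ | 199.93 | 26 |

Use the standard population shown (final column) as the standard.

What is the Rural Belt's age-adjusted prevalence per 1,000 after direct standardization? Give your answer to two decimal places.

Standard weights: 0.04, 0.13, 0.30, 0.27, 0.26.
Standardized rate: 0.0400×5.59 + 0.1300×14.31 + 0.3000×38.93 + 0.2700×85.08 + 0.2600×199.93 = 88.7163 per 1,000.

88.72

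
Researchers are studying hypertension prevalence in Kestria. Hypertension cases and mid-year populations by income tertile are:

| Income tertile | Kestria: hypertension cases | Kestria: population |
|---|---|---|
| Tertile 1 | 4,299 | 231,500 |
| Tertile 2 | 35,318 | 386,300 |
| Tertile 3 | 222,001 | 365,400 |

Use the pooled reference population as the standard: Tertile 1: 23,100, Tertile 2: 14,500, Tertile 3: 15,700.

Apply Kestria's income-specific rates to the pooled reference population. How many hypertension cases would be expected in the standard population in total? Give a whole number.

Income-specific rates per 1,000 for Kestria: 18.570, 91.426, 607.556.
Expected hypertension cases = Σ (standard pop × income-specific rate ÷ 1,000)
= 23,100×18.570/1,000 + 14,500×91.426/1,000 + 15,700×607.556/1,000
= 428.97 + 1325.68 + 9538.63 = 11293.28.

11293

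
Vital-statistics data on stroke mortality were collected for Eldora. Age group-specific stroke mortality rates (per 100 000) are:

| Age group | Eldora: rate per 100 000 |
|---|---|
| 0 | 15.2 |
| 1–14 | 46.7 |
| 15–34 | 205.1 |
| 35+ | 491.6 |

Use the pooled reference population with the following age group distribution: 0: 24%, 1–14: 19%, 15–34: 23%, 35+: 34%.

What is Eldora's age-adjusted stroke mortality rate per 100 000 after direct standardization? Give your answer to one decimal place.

226.8

Standard weights: 0.24, 0.19, 0.23, 0.34.
Standardized rate: 0.2400×15.2 + 0.1900×46.7 + 0.2300×205.1 + 0.3400×491.6 = 226.8380 per 100 000.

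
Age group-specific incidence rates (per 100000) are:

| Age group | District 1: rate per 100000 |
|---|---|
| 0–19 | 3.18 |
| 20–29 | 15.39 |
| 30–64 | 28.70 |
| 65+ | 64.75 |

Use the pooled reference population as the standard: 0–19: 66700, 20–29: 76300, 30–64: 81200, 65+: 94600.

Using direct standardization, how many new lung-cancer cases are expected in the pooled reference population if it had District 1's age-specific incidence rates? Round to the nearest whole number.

98

Expected new lung-cancer cases = Σ (standard pop × age-specific rate ÷ 100000)
= 66700×3.18/100000 + 76300×15.39/100000 + 81200×28.70/100000 + 94600×64.75/100000
= 2.12 + 11.74 + 23.30 + 61.25 = 98.42.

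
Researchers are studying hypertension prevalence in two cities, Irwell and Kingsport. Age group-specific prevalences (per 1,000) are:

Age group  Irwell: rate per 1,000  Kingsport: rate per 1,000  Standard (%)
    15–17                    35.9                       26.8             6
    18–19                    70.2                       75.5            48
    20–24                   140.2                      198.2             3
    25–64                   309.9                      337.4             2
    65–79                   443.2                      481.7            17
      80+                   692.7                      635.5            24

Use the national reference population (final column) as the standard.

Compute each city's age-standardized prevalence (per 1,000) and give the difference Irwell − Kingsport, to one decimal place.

Standard weights: 0.06, 0.48, 0.03, 0.02, 0.17, 0.24.
Irwell: 0.0600×35.9 + 0.4800×70.2 + 0.0300×140.2 + 0.0200×309.9 + 0.1700×443.2 + 0.2400×692.7 = 287.8460 per 1,000.
Kingsport: 0.0600×26.8 + 0.4800×75.5 + 0.0300×198.2 + 0.0200×337.4 + 0.1700×481.7 + 0.2400×635.5 = 284.9510 per 1,000.
Difference = 287.8460 − 284.9510 = 2.8950.

2.9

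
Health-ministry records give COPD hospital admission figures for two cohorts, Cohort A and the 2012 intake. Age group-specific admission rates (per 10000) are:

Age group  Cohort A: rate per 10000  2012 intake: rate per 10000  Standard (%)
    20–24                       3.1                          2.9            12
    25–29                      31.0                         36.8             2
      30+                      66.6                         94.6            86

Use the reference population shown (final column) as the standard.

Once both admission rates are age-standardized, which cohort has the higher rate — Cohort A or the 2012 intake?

Standard weights: 0.12, 0.02, 0.86.
Cohort A: 0.1200×3.1 + 0.0200×31.0 + 0.8600×66.6 = 58.2680 per 10000.
The 2012 intake: 0.1200×2.9 + 0.0200×36.8 + 0.8600×94.6 = 82.4400 per 10000.

2012 intake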